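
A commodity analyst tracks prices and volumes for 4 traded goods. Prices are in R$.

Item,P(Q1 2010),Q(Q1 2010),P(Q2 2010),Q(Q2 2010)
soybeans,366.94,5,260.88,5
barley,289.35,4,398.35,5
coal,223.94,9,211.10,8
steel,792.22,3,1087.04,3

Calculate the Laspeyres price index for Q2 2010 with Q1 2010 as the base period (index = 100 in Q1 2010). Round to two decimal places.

109.14

Laspeyres price index uses base-period quantities as weights.
ΣP(Q2 2010)·Q(Q1 2010) = 260.88×5 + 398.35×4 + 211.10×9 + 1087.04×3 = 1304.4 + 1593.4 + 1899.9 + 3261.12 = 8058.82
ΣP(Q1 2010)·Q(Q1 2010) = 366.94×5 + 289.35×4 + 223.94×9 + 792.22×3 = 1834.7 + 1157.4 + 2015.46 + 2376.66 = 7384.22
Index = 8058.82 / 7384.22 × 100 = 109.1357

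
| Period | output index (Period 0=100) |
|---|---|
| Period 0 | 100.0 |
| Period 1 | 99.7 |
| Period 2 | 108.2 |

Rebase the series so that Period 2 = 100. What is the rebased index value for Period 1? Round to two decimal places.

Rebased(Period 1) = 99.7 / 108.2 × 100 = 92.1442

92.14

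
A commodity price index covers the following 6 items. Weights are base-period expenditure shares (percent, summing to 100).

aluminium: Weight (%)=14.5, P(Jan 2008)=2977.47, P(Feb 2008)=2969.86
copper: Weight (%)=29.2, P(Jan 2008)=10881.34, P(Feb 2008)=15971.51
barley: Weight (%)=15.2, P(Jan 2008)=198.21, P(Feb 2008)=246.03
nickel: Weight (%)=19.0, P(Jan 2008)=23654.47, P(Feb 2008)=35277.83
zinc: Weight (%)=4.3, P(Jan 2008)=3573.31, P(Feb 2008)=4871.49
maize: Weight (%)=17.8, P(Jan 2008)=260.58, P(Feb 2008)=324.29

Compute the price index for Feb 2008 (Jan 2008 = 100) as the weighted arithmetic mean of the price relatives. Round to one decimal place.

132.5

aluminium: 14.5 × (2969.86/2977.47) = 14.5 × 0.997444 = 14.4629
copper: 29.2 × (15971.51/10881.34) = 29.2 × 1.467789 = 42.8594
barley: 15.2 × (246.03/198.21) = 15.2 × 1.241259 = 18.8671
nickel: 19.0 × (35277.83/23654.47) = 19.0 × 1.491381 = 28.3362
zinc: 4.3 × (4871.49/3573.31) = 4.3 × 1.363299 = 5.8622
maize: 17.8 × (324.29/260.58) = 17.8 × 1.244493 = 22.1520
Index = Σ wᵢ·(p₁ᵢ/p₀ᵢ) = 14.4629 + 42.8594 + 18.8671 + 28.3362 + 5.8622 + 22.1520 = 132.5399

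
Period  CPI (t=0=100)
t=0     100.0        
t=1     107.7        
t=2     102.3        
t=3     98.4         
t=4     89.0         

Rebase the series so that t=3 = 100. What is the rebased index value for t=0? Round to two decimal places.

101.63

Rebased(t=0) = 100.0 / 98.4 × 100 = 101.6260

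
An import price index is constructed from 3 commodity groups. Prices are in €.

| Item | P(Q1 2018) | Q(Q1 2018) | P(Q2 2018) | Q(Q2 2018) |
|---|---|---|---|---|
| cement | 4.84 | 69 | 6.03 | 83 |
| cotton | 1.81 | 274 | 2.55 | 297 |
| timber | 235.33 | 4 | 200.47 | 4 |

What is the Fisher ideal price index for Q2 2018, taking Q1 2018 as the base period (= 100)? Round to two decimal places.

Laspeyres component (base-period weights):
ΣP(Q2 2018)Q(Q1 2018) = 6.03×69 + 2.55×274 + 200.47×4 = 416.07 + 698.7 + 801.88 = 1916.65
ΣP(Q1 2018)Q(Q1 2018) = 4.84×69 + 1.81×274 + 235.33×4 = 333.96 + 495.94 + 941.32 = 1771.22
L = 1916.65 / 1771.22 × 100 = 108.2107
Paasche component (current-period weights):
ΣP(Q2 2018)Q(Q2 2018) = 6.03×83 + 2.55×297 + 200.47×4 = 500.49 + 757.35 + 801.88 = 2059.72
ΣP(Q1 2018)Q(Q2 2018) = 4.84×83 + 1.81×297 + 235.33×4 = 401.72 + 537.57 + 941.32 = 1880.61
P = 2059.72 / 1880.61 × 100 = 109.5240
Fisher = √(L × P) = √(108.2107 × 109.5240) = 108.8654

108.87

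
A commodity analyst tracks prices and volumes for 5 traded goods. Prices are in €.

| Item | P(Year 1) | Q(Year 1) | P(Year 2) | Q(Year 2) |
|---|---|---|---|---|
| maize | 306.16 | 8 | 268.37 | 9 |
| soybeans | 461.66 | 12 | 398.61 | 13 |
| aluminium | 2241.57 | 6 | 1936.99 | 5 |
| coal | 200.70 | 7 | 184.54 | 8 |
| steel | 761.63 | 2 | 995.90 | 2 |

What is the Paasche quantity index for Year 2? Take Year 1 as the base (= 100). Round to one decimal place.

Paasche quantity index uses current-period prices as weights.
ΣP(Year 2)·Q(Year 2) = 268.37×9 + 398.61×13 + 1936.99×5 + 184.54×8 + 995.90×2 = 2415.33 + 5181.93 + 9684.95 + 1476.32 + 1991.8 = 20750.33
ΣP(Year 2)·Q(Year 1) = 268.37×8 + 398.61×12 + 1936.99×6 + 184.54×7 + 995.90×2 = 2146.96 + 4783.32 + 11621.94 + 1291.78 + 1991.8 = 21835.8
Index = 20750.33 / 21835.8 × 100 = 95.0289

95.0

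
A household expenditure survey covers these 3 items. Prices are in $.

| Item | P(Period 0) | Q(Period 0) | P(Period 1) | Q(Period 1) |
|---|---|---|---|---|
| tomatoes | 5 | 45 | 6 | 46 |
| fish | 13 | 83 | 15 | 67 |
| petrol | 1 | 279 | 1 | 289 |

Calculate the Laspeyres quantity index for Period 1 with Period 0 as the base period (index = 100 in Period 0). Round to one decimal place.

87.8

Laspeyres quantity index uses base-period prices as weights.
ΣP(Period 0)·Q(Period 1) = 5×46 + 13×67 + 1×289 = 230 + 871 + 289 = 1390
ΣP(Period 0)·Q(Period 0) = 5×45 + 13×83 + 1×279 = 225 + 1079 + 279 = 1583
Index = 1390 / 1583 × 100 = 87.8080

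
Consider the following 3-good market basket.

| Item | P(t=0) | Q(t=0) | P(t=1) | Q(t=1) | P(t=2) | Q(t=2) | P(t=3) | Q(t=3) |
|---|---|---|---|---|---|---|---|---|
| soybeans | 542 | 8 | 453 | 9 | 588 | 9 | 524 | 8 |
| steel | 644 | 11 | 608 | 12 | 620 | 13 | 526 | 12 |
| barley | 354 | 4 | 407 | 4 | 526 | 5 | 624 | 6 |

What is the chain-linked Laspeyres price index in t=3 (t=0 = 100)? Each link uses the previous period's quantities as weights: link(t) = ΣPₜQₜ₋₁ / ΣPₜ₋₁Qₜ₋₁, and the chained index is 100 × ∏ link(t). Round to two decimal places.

Link t=0→t=1:
ΣP(t=1)Q(t=0) = 453×8 + 608×11 + 407×4 = 3624 + 6688 + 1628 = 11940
ΣP(t=0)Q(t=0) = 542×8 + 644×11 + 354×4 = 4336 + 7084 + 1416 = 12836
link = 11940/12836 = 0.930196
Link t=1→t=2:
ΣP(t=2)Q(t=1) = 588×9 + 620×12 + 526×4 = 5292 + 7440 + 2104 = 14836
ΣP(t=1)Q(t=1) = 453×9 + 608×12 + 407×4 = 4077 + 7296 + 1628 = 13001
link = 14836/13001 = 1.141143
Link t=2→t=3:
ΣP(t=3)Q(t=2) = 524×9 + 526×13 + 624×5 = 4716 + 6838 + 3120 = 14674
ΣP(t=2)Q(t=2) = 588×9 + 620×13 + 526×5 = 5292 + 8060 + 2630 = 15982
link = 14674/15982 = 0.918158
Chained index = 100 × 0.930196 × 1.141143 × 0.918158 = 97.4613

97.46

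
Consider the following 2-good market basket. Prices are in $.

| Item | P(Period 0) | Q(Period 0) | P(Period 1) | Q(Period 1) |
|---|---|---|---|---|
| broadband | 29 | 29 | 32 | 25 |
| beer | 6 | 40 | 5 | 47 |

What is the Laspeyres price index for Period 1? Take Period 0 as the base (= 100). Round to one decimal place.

104.3

Laspeyres price index uses base-period quantities as weights.
ΣP(Period 1)·Q(Period 0) = 32×29 + 5×40 = 928 + 200 = 1128
ΣP(Period 0)·Q(Period 0) = 29×29 + 6×40 = 841 + 240 = 1081
Index = 1128 / 1081 × 100 = 104.3478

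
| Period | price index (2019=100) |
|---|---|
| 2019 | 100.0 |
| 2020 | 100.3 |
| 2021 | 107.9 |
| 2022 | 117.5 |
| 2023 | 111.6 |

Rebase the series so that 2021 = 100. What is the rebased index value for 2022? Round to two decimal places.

108.90

Rebased(2022) = 117.5 / 107.9 × 100 = 108.8971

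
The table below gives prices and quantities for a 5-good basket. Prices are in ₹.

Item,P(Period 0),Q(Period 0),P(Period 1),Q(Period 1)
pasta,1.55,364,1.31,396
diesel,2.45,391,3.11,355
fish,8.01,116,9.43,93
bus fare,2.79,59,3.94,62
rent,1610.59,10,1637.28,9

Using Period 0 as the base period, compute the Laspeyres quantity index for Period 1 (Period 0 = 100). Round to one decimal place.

90.3

Laspeyres quantity index uses base-period prices as weights.
ΣP(Period 0)·Q(Period 1) = 1.55×396 + 2.45×355 + 8.01×93 + 2.79×62 + 1610.59×9 = 613.8 + 869.75 + 744.93 + 172.98 + 14495.31 = 16896.77
ΣP(Period 0)·Q(Period 0) = 1.55×364 + 2.45×391 + 8.01×116 + 2.79×59 + 1610.59×10 = 564.2 + 957.95 + 929.16 + 164.61 + 16105.9 = 18721.82
Index = 16896.77 / 18721.82 × 100 = 90.2517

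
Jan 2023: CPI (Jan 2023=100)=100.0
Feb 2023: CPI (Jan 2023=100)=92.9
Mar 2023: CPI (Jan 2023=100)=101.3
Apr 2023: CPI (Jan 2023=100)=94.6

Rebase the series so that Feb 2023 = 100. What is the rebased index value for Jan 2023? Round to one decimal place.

Rebased(Jan 2023) = 100.0 / 92.9 × 100 = 107.6426

107.6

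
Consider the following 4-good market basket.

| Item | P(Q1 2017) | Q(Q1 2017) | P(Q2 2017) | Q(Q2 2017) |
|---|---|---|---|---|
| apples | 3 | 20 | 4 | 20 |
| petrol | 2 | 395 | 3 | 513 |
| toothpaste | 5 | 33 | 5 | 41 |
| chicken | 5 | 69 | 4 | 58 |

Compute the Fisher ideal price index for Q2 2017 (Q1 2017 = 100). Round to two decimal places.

127.72

Laspeyres component (base-period weights):
ΣP(Q2 2017)Q(Q1 2017) = 4×20 + 3×395 + 5×33 + 4×69 = 80 + 1185 + 165 + 276 = 1706
ΣP(Q1 2017)Q(Q1 2017) = 3×20 + 2×395 + 5×33 + 5×69 = 60 + 790 + 165 + 345 = 1360
L = 1706 / 1360 × 100 = 125.4412
Paasche component (current-period weights):
ΣP(Q2 2017)Q(Q2 2017) = 4×20 + 3×513 + 5×41 + 4×58 = 80 + 1539 + 205 + 232 = 2056
ΣP(Q1 2017)Q(Q2 2017) = 3×20 + 2×513 + 5×41 + 5×58 = 60 + 1026 + 205 + 290 = 1581
P = 2056 / 1581 × 100 = 130.0443
Fisher = √(L × P) = √(125.4412 × 130.0443) = 127.7220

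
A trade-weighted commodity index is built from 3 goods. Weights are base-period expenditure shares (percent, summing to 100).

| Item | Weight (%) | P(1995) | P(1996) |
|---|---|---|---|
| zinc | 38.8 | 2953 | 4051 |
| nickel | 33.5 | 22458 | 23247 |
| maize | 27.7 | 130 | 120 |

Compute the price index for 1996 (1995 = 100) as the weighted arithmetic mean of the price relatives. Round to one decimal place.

zinc: 38.8 × (4051/2953) = 38.8 × 1.371825 = 53.2268
nickel: 33.5 × (23247/22458) = 33.5 × 1.035132 = 34.6769
maize: 27.7 × (120/130) = 27.7 × 0.923077 = 25.5692
Index = Σ wᵢ·(p₁ᵢ/p₀ᵢ) = 53.2268 + 34.6769 + 25.5692 = 113.4730

113.5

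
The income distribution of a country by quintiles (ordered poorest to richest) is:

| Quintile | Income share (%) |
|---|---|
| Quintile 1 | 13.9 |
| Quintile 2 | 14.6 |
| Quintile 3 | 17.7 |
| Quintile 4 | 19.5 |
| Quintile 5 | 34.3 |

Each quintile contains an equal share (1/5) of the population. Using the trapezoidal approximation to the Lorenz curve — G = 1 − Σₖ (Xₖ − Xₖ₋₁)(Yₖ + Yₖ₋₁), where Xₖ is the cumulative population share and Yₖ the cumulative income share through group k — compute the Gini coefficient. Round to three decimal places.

Cumulative income shares Yₖ: 0.1390, 0.2850, 0.4620, 0.6570, 1.0000
Σ (Xₖ−Xₖ₋₁)(Yₖ+Yₖ₋₁) = (1/5)(0.1390+0.0000) + (1/5)(0.2850+0.1390) + (1/5)(0.4620+0.2850) + (1/5)(0.6570+0.4620) + (1/5)(1.0000+0.6570)
  = 0.0278 + 0.0848 + 0.1494 + 0.2238 + 0.3314 = 0.8172
G = 1 − 0.8172 = 0.1828

0.183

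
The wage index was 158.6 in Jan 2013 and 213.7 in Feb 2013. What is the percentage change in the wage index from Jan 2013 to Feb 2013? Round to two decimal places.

34.74%

Change = (213.7 − 158.6) / 158.6 × 100
       = 55.1 / 158.6 × 100 = 34.7415%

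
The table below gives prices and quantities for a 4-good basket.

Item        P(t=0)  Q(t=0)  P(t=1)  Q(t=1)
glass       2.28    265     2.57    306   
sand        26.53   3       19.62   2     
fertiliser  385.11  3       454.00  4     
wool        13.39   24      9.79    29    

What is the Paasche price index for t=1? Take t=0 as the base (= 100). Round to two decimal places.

Paasche price index uses current-period quantities as weights.
ΣP(t=1)·Q(t=1) = 2.57×306 + 19.62×2 + 454.00×4 + 9.79×29 = 786.42 + 39.24 + 1816 + 283.91 = 2925.57
ΣP(t=0)·Q(t=1) = 2.28×306 + 26.53×2 + 385.11×4 + 13.39×29 = 697.68 + 53.06 + 1540.44 + 388.31 = 2679.49
Index = 2925.57 / 2679.49 × 100 = 109.1838

109.18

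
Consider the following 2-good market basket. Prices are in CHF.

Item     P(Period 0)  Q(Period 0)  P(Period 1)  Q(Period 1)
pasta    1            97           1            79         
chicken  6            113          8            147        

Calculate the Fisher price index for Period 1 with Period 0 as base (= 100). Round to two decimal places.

Laspeyres component (base-period weights):
ΣP(Period 1)Q(Period 0) = 1×97 + 8×113 = 97 + 904 = 1001
ΣP(Period 0)Q(Period 0) = 1×97 + 6×113 = 97 + 678 = 775
L = 1001 / 775 × 100 = 129.1613
Paasche component (current-period weights):
ΣP(Period 1)Q(Period 1) = 1×79 + 8×147 = 79 + 1176 = 1255
ΣP(Period 0)Q(Period 1) = 1×79 + 6×147 = 79 + 882 = 961
P = 1255 / 961 × 100 = 130.5931
Fisher = √(L × P) = √(129.1613 × 130.5931) = 129.8752

129.88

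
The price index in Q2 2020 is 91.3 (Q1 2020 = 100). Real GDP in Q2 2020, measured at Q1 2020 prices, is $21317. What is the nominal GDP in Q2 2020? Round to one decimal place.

Nominal = Real × (Index/100) = 21317 × (91.3/100)
        = 21317 × 0.913 = 19462.4210

19462.4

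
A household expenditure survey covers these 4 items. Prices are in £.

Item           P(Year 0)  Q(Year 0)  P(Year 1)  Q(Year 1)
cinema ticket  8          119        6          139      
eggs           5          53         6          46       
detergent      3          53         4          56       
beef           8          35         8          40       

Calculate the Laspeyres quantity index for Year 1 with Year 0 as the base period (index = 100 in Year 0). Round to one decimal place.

110.5

Laspeyres quantity index uses base-period prices as weights.
ΣP(Year 0)·Q(Year 1) = 8×139 + 5×46 + 3×56 + 8×40 = 1112 + 230 + 168 + 320 = 1830
ΣP(Year 0)·Q(Year 0) = 8×119 + 5×53 + 3×53 + 8×35 = 952 + 265 + 159 + 280 = 1656
Index = 1830 / 1656 × 100 = 110.5072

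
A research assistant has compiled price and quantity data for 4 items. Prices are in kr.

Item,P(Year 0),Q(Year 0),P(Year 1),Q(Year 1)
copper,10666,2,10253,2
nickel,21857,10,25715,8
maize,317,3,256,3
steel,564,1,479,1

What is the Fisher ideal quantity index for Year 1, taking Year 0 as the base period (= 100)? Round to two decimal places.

Laspeyres component (base-period weights):
ΣP(Year 0)Q(Year 1) = 10666×2 + 21857×8 + 317×3 + 564×1 = 21332 + 174856 + 951 + 564 = 197703
ΣP(Year 0)Q(Year 0) = 10666×2 + 21857×10 + 317×3 + 564×1 = 21332 + 218570 + 951 + 564 = 241417
L = 197703 / 241417 × 100 = 81.8927
Paasche component (current-period weights):
ΣP(Year 1)Q(Year 1) = 10253×2 + 25715×8 + 256×3 + 479×1 = 20506 + 205720 + 768 + 479 = 227473
ΣP(Year 1)Q(Year 0) = 10253×2 + 25715×10 + 256×3 + 479×1 = 20506 + 257150 + 768 + 479 = 278903
P = 227473 / 278903 × 100 = 81.5599
Fisher = √(L × P) = √(81.8927 × 81.5599) = 81.7261

81.73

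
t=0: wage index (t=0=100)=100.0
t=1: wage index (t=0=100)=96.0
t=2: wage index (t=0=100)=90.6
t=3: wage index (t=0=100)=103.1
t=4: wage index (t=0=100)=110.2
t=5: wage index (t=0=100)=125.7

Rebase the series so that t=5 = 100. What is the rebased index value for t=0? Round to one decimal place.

Rebased(t=0) = 100.0 / 125.7 × 100 = 79.5545

79.6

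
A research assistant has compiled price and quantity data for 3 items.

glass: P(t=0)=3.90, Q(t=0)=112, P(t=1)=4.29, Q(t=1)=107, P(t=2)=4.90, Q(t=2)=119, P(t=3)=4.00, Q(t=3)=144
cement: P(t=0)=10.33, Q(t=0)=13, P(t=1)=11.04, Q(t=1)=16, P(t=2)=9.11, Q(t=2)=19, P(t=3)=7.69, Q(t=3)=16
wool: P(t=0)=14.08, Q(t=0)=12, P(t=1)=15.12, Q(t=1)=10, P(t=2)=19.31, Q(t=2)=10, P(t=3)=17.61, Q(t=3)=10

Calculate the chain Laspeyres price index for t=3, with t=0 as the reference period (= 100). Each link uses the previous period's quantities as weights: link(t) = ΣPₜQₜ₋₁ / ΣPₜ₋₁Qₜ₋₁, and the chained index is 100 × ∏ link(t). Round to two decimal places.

Link t=0→t=1:
ΣP(t=1)Q(t=0) = 4.29×112 + 11.04×13 + 15.12×12 = 480.48 + 143.52 + 181.44 = 805.44
ΣP(t=0)Q(t=0) = 3.90×112 + 10.33×13 + 14.08×12 = 436.8 + 134.29 + 168.96 = 740.05
link = 805.44/740.05 = 1.088359
Link t=1→t=2:
ΣP(t=2)Q(t=1) = 4.90×107 + 9.11×16 + 19.31×10 = 524.3 + 145.76 + 193.1 = 863.16
ΣP(t=1)Q(t=1) = 4.29×107 + 11.04×16 + 15.12×10 = 459.03 + 176.64 + 151.2 = 786.87
link = 863.16/786.87 = 1.096954
Link t=2→t=3:
ΣP(t=3)Q(t=2) = 4.00×119 + 7.69×19 + 17.61×10 = 476 + 146.11 + 176.1 = 798.21
ΣP(t=2)Q(t=2) = 4.90×119 + 9.11×19 + 19.31×10 = 583.1 + 173.09 + 193.1 = 949.29
link = 798.21/949.29 = 0.840849
Chained index = 100 × 1.088359 × 1.096954 × 0.840849 = 100.3873

100.39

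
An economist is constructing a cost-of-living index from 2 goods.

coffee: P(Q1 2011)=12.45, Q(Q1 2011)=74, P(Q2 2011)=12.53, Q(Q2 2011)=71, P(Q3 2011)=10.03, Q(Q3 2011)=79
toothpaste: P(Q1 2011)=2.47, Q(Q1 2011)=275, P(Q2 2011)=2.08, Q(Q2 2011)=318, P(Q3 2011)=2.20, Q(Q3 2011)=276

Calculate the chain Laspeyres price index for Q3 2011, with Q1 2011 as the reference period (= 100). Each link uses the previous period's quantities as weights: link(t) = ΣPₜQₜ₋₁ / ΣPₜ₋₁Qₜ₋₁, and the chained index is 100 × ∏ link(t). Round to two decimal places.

85.25

Link Q1 2011→Q2 2011:
ΣP(Q2 2011)Q(Q1 2011) = 12.53×74 + 2.08×275 = 927.22 + 572 = 1499.22
ΣP(Q1 2011)Q(Q1 2011) = 12.45×74 + 2.47×275 = 921.3 + 679.25 = 1600.55
link = 1499.22/1600.55 = 0.936691
Link Q2 2011→Q3 2011:
ΣP(Q3 2011)Q(Q2 2011) = 10.03×71 + 2.20×318 = 712.13 + 699.6 = 1411.73
ΣP(Q2 2011)Q(Q2 2011) = 12.53×71 + 2.08×318 = 889.63 + 661.44 = 1551.07
link = 1411.73/1551.07 = 0.910165
Chained index = 100 × 0.936691 × 0.910165 = 85.2543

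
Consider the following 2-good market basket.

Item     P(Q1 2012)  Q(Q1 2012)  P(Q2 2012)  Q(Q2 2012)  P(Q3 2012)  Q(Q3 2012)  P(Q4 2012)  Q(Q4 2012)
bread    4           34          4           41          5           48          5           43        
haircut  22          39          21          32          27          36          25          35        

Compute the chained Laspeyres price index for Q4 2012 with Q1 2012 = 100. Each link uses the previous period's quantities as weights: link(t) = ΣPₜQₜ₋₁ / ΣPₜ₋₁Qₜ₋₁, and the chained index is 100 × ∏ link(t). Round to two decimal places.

115.56

Link Q1 2012→Q2 2012:
ΣP(Q2 2012)Q(Q1 2012) = 4×34 + 21×39 = 136 + 819 = 955
ΣP(Q1 2012)Q(Q1 2012) = 4×34 + 22×39 = 136 + 858 = 994
link = 955/994 = 0.960765
Link Q2 2012→Q3 2012:
ΣP(Q3 2012)Q(Q2 2012) = 5×41 + 27×32 = 205 + 864 = 1069
ΣP(Q2 2012)Q(Q2 2012) = 4×41 + 21×32 = 164 + 672 = 836
link = 1069/836 = 1.278708
Link Q3 2012→Q4 2012:
ΣP(Q4 2012)Q(Q3 2012) = 5×48 + 25×36 = 240 + 900 = 1140
ΣP(Q3 2012)Q(Q3 2012) = 5×48 + 27×36 = 240 + 972 = 1212
link = 1140/1212 = 0.940594
Chained index = 100 × 0.960765 × 1.278708 × 0.940594 = 115.5555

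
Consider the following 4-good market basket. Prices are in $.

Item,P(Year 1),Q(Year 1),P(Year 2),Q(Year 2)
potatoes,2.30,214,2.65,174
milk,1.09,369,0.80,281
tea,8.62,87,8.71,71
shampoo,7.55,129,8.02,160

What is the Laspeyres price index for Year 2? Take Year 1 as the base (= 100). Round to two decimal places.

101.39

Laspeyres price index uses base-period quantities as weights.
ΣP(Year 2)·Q(Year 1) = 2.65×214 + 0.80×369 + 8.71×87 + 8.02×129 = 567.1 + 295.2 + 757.77 + 1034.58 = 2654.65
ΣP(Year 1)·Q(Year 1) = 2.30×214 + 1.09×369 + 8.62×87 + 7.55×129 = 492.2 + 402.21 + 749.94 + 973.95 = 2618.3
Index = 2654.65 / 2618.3 × 100 = 101.3883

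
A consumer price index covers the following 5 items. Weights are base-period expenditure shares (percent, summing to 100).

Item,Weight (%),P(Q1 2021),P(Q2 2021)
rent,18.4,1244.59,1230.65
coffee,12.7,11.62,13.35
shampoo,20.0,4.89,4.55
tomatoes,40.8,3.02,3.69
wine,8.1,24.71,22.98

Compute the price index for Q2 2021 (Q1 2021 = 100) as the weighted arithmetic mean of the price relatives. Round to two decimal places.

rent: 18.4 × (1230.65/1244.59) = 18.4 × 0.988800 = 18.1939
coffee: 12.7 × (13.35/11.62) = 12.7 × 1.148881 = 14.5908
shampoo: 20.0 × (4.55/4.89) = 20.0 × 0.930470 = 18.6094
tomatoes: 40.8 × (3.69/3.02) = 40.8 × 1.221854 = 49.8517
wine: 8.1 × (22.98/24.71) = 8.1 × 0.929988 = 7.5329
Index = Σ wᵢ·(p₁ᵢ/p₀ᵢ) = 18.1939 + 14.5908 + 18.6094 + 49.8517 + 7.5329 = 108.7787

108.78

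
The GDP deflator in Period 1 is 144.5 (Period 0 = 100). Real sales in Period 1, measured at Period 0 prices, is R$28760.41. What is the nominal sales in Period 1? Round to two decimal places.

41558.79

Nominal = Real × (Index/100) = 28760.41 × (144.5/100)
        = 28760.41 × 1.445 = 41558.7925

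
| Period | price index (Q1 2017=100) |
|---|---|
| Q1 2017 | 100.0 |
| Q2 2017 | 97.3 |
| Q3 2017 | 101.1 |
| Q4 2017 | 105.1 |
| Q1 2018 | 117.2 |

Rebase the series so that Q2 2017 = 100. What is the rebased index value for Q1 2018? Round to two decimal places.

120.45

Rebased(Q1 2018) = 117.2 / 97.3 × 100 = 120.4522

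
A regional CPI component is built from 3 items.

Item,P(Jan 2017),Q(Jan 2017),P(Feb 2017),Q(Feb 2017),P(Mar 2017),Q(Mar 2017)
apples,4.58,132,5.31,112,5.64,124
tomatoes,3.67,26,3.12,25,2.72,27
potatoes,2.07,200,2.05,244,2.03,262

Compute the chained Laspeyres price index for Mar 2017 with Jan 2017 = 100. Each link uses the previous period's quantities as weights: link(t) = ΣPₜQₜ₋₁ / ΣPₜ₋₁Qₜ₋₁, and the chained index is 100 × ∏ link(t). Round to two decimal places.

109.02

Link Jan 2017→Feb 2017:
ΣP(Feb 2017)Q(Jan 2017) = 5.31×132 + 3.12×26 + 2.05×200 = 700.92 + 81.12 + 410 = 1192.04
ΣP(Jan 2017)Q(Jan 2017) = 4.58×132 + 3.67×26 + 2.07×200 = 604.56 + 95.42 + 414 = 1113.98
link = 1192.04/1113.98 = 1.070073
Link Feb 2017→Mar 2017:
ΣP(Mar 2017)Q(Feb 2017) = 5.64×112 + 2.72×25 + 2.03×244 = 631.68 + 68 + 495.32 = 1195
ΣP(Feb 2017)Q(Feb 2017) = 5.31×112 + 3.12×25 + 2.05×244 = 594.72 + 78 + 500.2 = 1172.92
link = 1195/1172.92 = 1.018825
Chained index = 100 × 1.070073 × 1.018825 = 109.0217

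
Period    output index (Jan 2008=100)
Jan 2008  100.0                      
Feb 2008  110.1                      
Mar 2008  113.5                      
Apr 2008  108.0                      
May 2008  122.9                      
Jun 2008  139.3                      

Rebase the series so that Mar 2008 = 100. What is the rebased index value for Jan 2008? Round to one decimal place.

88.1

Rebased(Jan 2008) = 100.0 / 113.5 × 100 = 88.1057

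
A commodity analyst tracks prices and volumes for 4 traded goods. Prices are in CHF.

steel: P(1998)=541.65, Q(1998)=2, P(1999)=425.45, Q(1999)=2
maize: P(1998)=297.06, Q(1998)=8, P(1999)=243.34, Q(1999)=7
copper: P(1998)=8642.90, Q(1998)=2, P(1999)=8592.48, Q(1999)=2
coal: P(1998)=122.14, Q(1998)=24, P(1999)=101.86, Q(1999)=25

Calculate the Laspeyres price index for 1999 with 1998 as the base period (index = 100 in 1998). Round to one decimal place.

Laspeyres price index uses base-period quantities as weights.
ΣP(1999)·Q(1998) = 425.45×2 + 243.34×8 + 8592.48×2 + 101.86×24 = 850.9 + 1946.72 + 17184.96 + 2444.64 = 22427.22
ΣP(1998)·Q(1998) = 541.65×2 + 297.06×8 + 8642.90×2 + 122.14×24 = 1083.3 + 2376.48 + 17285.8 + 2931.36 = 23676.94
Index = 22427.22 / 23676.94 × 100 = 94.7218

94.7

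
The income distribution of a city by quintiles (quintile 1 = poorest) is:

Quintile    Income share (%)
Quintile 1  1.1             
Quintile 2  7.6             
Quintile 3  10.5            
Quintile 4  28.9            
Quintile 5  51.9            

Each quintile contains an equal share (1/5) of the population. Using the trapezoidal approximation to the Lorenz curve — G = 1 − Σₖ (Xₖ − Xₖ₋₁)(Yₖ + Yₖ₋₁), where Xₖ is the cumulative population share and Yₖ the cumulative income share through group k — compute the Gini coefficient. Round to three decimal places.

Cumulative income shares Yₖ: 0.0110, 0.0870, 0.1920, 0.4810, 1.0000
Σ (Xₖ−Xₖ₋₁)(Yₖ+Yₖ₋₁) = (1/5)(0.0110+0.0000) + (1/5)(0.0870+0.0110) + (1/5)(0.1920+0.0870) + (1/5)(0.4810+0.1920) + (1/5)(1.0000+0.4810)
  = 0.0022 + 0.0196 + 0.0558 + 0.1346 + 0.2962 = 0.5084
G = 1 − 0.5084 = 0.4916

0.492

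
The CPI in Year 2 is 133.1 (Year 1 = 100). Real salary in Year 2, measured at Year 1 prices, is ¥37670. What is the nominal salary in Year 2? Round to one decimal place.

Nominal = Real × (Index/100) = 37670 × (133.1/100)
        = 37670 × 1.331 = 50138.7700

50138.8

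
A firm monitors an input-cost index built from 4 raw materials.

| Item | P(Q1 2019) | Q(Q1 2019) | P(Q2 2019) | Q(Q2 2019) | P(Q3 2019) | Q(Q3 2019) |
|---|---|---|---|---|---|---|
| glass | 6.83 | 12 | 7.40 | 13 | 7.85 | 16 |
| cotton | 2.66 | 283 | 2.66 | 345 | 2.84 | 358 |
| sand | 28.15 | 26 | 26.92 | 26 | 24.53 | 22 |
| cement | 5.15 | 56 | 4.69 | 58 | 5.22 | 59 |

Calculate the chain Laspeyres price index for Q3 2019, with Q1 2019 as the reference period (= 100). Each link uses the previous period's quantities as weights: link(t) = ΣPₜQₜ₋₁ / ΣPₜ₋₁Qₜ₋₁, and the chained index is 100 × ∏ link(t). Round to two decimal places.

99.05

Link Q1 2019→Q2 2019:
ΣP(Q2 2019)Q(Q1 2019) = 7.40×12 + 2.66×283 + 26.92×26 + 4.69×56 = 88.8 + 752.78 + 699.92 + 262.64 = 1804.14
ΣP(Q1 2019)Q(Q1 2019) = 6.83×12 + 2.66×283 + 28.15×26 + 5.15×56 = 81.96 + 752.78 + 731.9 + 288.4 = 1855.04
link = 1804.14/1855.04 = 0.972561
Link Q2 2019→Q3 2019:
ΣP(Q3 2019)Q(Q2 2019) = 7.85×13 + 2.84×345 + 24.53×26 + 5.22×58 = 102.05 + 979.8 + 637.78 + 302.76 = 2022.39
ΣP(Q2 2019)Q(Q2 2019) = 7.40×13 + 2.66×345 + 26.92×26 + 4.69×58 = 96.2 + 917.7 + 699.92 + 272.02 = 1985.84
link = 2022.39/1985.84 = 1.018405
Chained index = 100 × 0.972561 × 1.018405 = 99.0462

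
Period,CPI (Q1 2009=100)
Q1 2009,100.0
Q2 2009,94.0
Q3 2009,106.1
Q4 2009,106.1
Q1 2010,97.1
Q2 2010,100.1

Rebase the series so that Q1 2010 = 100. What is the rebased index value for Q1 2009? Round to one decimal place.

Rebased(Q1 2009) = 100.0 / 97.1 × 100 = 102.9866

103.0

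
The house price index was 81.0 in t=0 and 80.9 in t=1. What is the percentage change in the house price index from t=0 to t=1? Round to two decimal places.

-0.12%

Change = (80.9 − 81.0) / 81.0 × 100
       = -0.1 / 81.0 × 100 = -0.1235%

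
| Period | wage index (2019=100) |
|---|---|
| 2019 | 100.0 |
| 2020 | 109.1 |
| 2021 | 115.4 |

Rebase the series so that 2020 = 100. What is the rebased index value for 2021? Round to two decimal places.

Rebased(2021) = 115.4 / 109.1 × 100 = 105.7745

105.77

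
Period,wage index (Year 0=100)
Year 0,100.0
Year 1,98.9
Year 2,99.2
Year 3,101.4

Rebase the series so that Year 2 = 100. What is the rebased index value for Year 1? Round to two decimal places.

Rebased(Year 1) = 98.9 / 99.2 × 100 = 99.6976

99.70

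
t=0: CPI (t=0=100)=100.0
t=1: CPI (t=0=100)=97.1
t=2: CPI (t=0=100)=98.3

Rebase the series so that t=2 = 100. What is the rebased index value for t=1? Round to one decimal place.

Rebased(t=1) = 97.1 / 98.3 × 100 = 98.7792

98.8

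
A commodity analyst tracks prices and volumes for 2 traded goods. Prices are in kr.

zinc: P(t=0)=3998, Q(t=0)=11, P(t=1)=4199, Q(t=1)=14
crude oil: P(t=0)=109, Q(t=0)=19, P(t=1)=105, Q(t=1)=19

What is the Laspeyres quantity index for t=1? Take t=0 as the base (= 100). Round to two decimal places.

Laspeyres quantity index uses base-period prices as weights.
ΣP(t=0)·Q(t=1) = 3998×14 + 109×19 = 55972 + 2071 = 58043
ΣP(t=0)·Q(t=0) = 3998×11 + 109×19 = 43978 + 2071 = 46049
Index = 58043 / 46049 × 100 = 126.0462

126.05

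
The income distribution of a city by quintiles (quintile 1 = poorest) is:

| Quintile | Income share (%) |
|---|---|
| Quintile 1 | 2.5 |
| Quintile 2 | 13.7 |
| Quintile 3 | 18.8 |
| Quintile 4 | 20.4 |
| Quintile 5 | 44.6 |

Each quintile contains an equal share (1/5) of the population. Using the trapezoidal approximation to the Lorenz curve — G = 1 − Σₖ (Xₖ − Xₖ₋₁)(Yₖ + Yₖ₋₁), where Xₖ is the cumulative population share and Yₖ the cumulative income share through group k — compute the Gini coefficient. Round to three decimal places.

0.364

Cumulative income shares Yₖ: 0.0250, 0.1620, 0.3500, 0.5540, 1.0000
Σ (Xₖ−Xₖ₋₁)(Yₖ+Yₖ₋₁) = (1/5)(0.0250+0.0000) + (1/5)(0.1620+0.0250) + (1/5)(0.3500+0.1620) + (1/5)(0.5540+0.3500) + (1/5)(1.0000+0.5540)
  = 0.0050 + 0.0374 + 0.1024 + 0.1808 + 0.3108 = 0.6364
G = 1 − 0.6364 = 0.3636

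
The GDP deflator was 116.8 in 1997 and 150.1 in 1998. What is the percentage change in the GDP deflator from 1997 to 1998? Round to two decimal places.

28.51%

Change = (150.1 − 116.8) / 116.8 × 100
       = 33.3 / 116.8 × 100 = 28.5103%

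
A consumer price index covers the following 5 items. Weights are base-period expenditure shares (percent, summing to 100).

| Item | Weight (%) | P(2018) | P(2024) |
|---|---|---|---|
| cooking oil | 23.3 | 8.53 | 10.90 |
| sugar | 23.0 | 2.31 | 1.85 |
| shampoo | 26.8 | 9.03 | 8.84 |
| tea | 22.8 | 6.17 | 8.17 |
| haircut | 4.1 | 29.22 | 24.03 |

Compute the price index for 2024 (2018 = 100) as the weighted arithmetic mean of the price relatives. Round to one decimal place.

108.0

cooking oil: 23.3 × (10.90/8.53) = 23.3 × 1.277843 = 29.7737
sugar: 23.0 × (1.85/2.31) = 23.0 × 0.800866 = 18.4199
shampoo: 26.8 × (8.84/9.03) = 26.8 × 0.978959 = 26.2361
tea: 22.8 × (8.17/6.17) = 22.8 × 1.324149 = 30.1906
haircut: 4.1 × (24.03/29.22) = 4.1 × 0.822382 = 3.3718
Index = Σ wᵢ·(p₁ᵢ/p₀ᵢ) = 29.7737 + 18.4199 + 26.2361 + 30.1906 + 3.3718 = 107.9921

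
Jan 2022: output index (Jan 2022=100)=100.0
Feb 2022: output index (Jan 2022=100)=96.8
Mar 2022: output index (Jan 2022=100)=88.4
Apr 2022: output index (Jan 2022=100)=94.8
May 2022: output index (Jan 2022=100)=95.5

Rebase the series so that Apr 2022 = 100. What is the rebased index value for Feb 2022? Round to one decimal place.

102.1

Rebased(Feb 2022) = 96.8 / 94.8 × 100 = 102.1097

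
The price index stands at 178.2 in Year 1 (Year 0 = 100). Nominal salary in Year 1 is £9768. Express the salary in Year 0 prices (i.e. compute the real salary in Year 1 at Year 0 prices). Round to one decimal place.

5481.5

Real = Nominal ÷ (Index/100) = 9768 ÷ (178.2/100)
     = 9768 ÷ 1.782 = 5481.4815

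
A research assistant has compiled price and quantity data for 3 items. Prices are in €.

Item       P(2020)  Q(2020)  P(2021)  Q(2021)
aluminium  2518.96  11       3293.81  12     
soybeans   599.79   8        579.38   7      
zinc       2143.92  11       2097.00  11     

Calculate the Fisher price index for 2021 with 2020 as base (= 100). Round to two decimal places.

114.44

Laspeyres component (base-period weights):
ΣP(2021)Q(2020) = 3293.81×11 + 579.38×8 + 2097.00×11 = 36231.91 + 4635.04 + 23067 = 63933.95
ΣP(2020)Q(2020) = 2518.96×11 + 599.79×8 + 2143.92×11 = 27708.56 + 4798.32 + 23583.12 = 56090
L = 63933.95 / 56090 × 100 = 113.9846
Paasche component (current-period weights):
ΣP(2021)Q(2021) = 3293.81×12 + 579.38×7 + 2097.00×11 = 39525.72 + 4055.66 + 23067 = 66648.38
ΣP(2020)Q(2021) = 2518.96×12 + 599.79×7 + 2143.92×11 = 30227.52 + 4198.53 + 23583.12 = 58009.17
P = 66648.38 / 58009.17 × 100 = 114.8928
Fisher = √(L × P) = √(113.9846 × 114.8928) = 114.4378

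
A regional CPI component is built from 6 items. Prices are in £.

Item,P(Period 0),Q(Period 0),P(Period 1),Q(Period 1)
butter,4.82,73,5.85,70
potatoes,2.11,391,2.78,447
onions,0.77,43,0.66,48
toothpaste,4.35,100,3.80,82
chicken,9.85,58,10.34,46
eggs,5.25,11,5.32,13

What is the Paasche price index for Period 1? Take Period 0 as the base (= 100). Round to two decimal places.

Paasche price index uses current-period quantities as weights.
ΣP(Period 1)·Q(Period 1) = 5.85×70 + 2.78×447 + 0.66×48 + 3.80×82 + 10.34×46 + 5.32×13 = 409.5 + 1242.66 + 31.68 + 311.6 + 475.64 + 69.16 = 2540.24
ΣP(Period 0)·Q(Period 1) = 4.82×70 + 2.11×447 + 0.77×48 + 4.35×82 + 9.85×46 + 5.25×13 = 337.4 + 943.17 + 36.96 + 356.7 + 453.1 + 68.25 = 2195.58
Index = 2540.24 / 2195.58 × 100 = 115.6979

115.70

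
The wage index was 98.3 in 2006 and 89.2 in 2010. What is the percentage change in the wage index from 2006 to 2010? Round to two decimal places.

-9.26%

Change = (89.2 − 98.3) / 98.3 × 100
       = -9.1 / 98.3 × 100 = -9.2574%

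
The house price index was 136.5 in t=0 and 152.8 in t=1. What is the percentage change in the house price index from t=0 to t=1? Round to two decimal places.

11.94%

Change = (152.8 − 136.5) / 136.5 × 100
       = 16.3 / 136.5 × 100 = 11.9414%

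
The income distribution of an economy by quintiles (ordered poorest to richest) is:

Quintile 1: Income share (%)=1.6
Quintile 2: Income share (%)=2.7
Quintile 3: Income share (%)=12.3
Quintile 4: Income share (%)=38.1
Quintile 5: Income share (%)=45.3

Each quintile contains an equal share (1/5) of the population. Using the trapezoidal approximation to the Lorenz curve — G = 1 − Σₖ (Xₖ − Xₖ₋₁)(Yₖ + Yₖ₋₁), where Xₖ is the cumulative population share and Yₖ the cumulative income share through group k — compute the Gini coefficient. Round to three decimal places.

0.491

Cumulative income shares Yₖ: 0.0160, 0.0430, 0.1660, 0.5470, 1.0000
Σ (Xₖ−Xₖ₋₁)(Yₖ+Yₖ₋₁) = (1/5)(0.0160+0.0000) + (1/5)(0.0430+0.0160) + (1/5)(0.1660+0.0430) + (1/5)(0.5470+0.1660) + (1/5)(1.0000+0.5470)
  = 0.0032 + 0.0118 + 0.0418 + 0.1426 + 0.3094 = 0.5088
G = 1 − 0.5088 = 0.4912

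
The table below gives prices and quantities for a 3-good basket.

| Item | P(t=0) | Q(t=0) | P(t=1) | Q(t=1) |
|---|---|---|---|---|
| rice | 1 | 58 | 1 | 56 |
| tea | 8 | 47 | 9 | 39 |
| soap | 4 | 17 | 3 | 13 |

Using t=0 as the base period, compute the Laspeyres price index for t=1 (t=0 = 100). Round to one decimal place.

Laspeyres price index uses base-period quantities as weights.
ΣP(t=1)·Q(t=0) = 1×58 + 9×47 + 3×17 = 58 + 423 + 51 = 532
ΣP(t=0)·Q(t=0) = 1×58 + 8×47 + 4×17 = 58 + 376 + 68 = 502
Index = 532 / 502 × 100 = 105.9761

106.0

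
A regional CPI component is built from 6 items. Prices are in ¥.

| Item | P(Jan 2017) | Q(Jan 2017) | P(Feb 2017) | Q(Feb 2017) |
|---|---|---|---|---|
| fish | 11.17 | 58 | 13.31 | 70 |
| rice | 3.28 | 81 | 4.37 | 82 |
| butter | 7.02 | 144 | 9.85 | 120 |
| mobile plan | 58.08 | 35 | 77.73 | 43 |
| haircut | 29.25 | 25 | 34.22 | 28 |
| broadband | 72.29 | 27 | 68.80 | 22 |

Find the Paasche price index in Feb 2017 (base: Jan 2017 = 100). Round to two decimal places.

121.85

Paasche price index uses current-period quantities as weights.
ΣP(Feb 2017)·Q(Feb 2017) = 13.31×70 + 4.37×82 + 9.85×120 + 77.73×43 + 34.22×28 + 68.80×22 = 931.7 + 358.34 + 1182 + 3342.39 + 958.16 + 1513.6 = 8286.19
ΣP(Jan 2017)·Q(Feb 2017) = 11.17×70 + 3.28×82 + 7.02×120 + 58.08×43 + 29.25×28 + 72.29×22 = 781.9 + 268.96 + 842.4 + 2497.44 + 819 + 1590.38 = 6800.08
Index = 8286.19 / 6800.08 × 100 = 121.8543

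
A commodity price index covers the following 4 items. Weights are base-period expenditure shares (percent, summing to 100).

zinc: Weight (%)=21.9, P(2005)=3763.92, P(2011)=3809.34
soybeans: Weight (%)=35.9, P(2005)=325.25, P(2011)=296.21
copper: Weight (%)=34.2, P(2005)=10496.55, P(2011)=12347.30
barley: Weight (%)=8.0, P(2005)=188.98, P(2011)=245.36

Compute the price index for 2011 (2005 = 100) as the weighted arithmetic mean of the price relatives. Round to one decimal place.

105.5

zinc: 21.9 × (3809.34/3763.92) = 21.9 × 1.012067 = 22.1643
soybeans: 35.9 × (296.21/325.25) = 35.9 × 0.910715 = 32.6947
copper: 34.2 × (12347.30/10496.55) = 34.2 × 1.176320 = 40.2301
barley: 8.0 × (245.36/188.98) = 8.0 × 1.298338 = 10.3867
Index = Σ wᵢ·(p₁ᵢ/p₀ᵢ) = 22.1643 + 32.6947 + 40.2301 + 10.3867 = 105.4758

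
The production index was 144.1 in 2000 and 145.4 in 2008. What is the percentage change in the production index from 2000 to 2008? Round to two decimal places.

Change = (145.4 − 144.1) / 144.1 × 100
       = 1.3 / 144.1 × 100 = 0.9022%

0.90%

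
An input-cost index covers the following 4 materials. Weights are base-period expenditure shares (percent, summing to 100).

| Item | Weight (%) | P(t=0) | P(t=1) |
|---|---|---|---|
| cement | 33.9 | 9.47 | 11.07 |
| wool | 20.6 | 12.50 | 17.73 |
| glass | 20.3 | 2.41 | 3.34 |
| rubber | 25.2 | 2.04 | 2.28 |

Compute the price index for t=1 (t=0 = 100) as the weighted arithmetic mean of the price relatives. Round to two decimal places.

125.14

cement: 33.9 × (11.07/9.47) = 33.9 × 1.168955 = 39.6276
wool: 20.6 × (17.73/12.50) = 20.6 × 1.418400 = 29.2190
glass: 20.3 × (3.34/2.41) = 20.3 × 1.385892 = 28.1336
rubber: 25.2 × (2.28/2.04) = 25.2 × 1.117647 = 28.1647
Index = Σ wᵢ·(p₁ᵢ/p₀ᵢ) = 39.6276 + 29.2190 + 28.1336 + 28.1647 = 125.1449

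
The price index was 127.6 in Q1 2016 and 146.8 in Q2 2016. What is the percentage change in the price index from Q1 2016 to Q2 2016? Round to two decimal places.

15.05%

Change = (146.8 − 127.6) / 127.6 × 100
       = 19.2 / 127.6 × 100 = 15.0470%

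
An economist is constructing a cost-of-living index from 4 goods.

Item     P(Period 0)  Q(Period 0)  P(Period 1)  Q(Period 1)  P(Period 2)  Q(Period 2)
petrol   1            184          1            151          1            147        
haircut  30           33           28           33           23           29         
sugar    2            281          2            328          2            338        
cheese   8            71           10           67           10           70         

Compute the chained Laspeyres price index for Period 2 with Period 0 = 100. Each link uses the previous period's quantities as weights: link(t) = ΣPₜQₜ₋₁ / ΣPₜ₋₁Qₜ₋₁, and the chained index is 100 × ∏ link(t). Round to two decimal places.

96.20

Link Period 0→Period 1:
ΣP(Period 1)Q(Period 0) = 1×184 + 28×33 + 2×281 + 10×71 = 184 + 924 + 562 + 710 = 2380
ΣP(Period 0)Q(Period 0) = 1×184 + 30×33 + 2×281 + 8×71 = 184 + 990 + 562 + 568 = 2304
link = 2380/2304 = 1.032986
Link Period 1→Period 2:
ΣP(Period 2)Q(Period 1) = 1×151 + 23×33 + 2×328 + 10×67 = 151 + 759 + 656 + 670 = 2236
ΣP(Period 1)Q(Period 1) = 1×151 + 28×33 + 2×328 + 10×67 = 151 + 924 + 656 + 670 = 2401
link = 2236/2401 = 0.931279
Chained index = 100 × 1.032986 × 0.931279 = 96.1998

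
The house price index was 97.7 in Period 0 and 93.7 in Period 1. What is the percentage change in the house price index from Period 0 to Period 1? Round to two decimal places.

-4.09%

Change = (93.7 − 97.7) / 97.7 × 100
       = -4.0 / 97.7 × 100 = -4.0942%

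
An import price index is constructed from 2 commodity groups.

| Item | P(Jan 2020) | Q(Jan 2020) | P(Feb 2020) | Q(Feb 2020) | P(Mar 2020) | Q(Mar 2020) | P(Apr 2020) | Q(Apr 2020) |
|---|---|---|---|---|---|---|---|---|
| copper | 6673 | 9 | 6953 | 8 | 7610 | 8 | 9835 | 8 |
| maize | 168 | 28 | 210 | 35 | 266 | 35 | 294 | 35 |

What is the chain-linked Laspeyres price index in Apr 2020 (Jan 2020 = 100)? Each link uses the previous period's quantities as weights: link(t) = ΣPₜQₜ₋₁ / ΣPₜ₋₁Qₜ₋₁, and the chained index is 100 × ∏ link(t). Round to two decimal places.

149.34

Link Jan 2020→Feb 2020:
ΣP(Feb 2020)Q(Jan 2020) = 6953×9 + 210×28 = 62577 + 5880 = 68457
ΣP(Jan 2020)Q(Jan 2020) = 6673×9 + 168×28 = 60057 + 4704 = 64761
link = 68457/64761 = 1.057071
Link Feb 2020→Mar 2020:
ΣP(Mar 2020)Q(Feb 2020) = 7610×8 + 266×35 = 60880 + 9310 = 70190
ΣP(Feb 2020)Q(Feb 2020) = 6953×8 + 210×35 = 55624 + 7350 = 62974
link = 70190/62974 = 1.114587
Link Mar 2020→Apr 2020:
ΣP(Apr 2020)Q(Mar 2020) = 9835×8 + 294×35 = 78680 + 10290 = 88970
ΣP(Mar 2020)Q(Mar 2020) = 7610×8 + 266×35 = 60880 + 9310 = 70190
link = 88970/70190 = 1.267559
Chained index = 100 × 1.057071 × 1.114587 × 1.267559 = 149.3436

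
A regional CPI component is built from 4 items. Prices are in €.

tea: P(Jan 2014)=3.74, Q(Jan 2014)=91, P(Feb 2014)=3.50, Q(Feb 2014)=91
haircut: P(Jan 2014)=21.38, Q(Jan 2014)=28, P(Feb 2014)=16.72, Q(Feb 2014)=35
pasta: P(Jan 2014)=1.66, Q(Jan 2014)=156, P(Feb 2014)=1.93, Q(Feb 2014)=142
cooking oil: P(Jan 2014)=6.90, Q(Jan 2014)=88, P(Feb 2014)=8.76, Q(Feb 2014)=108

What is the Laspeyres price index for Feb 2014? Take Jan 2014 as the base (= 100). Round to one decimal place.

Laspeyres price index uses base-period quantities as weights.
ΣP(Feb 2014)·Q(Jan 2014) = 3.50×91 + 16.72×28 + 1.93×156 + 8.76×88 = 318.5 + 468.16 + 301.08 + 770.88 = 1858.62
ΣP(Jan 2014)·Q(Jan 2014) = 3.74×91 + 21.38×28 + 1.66×156 + 6.90×88 = 340.34 + 598.64 + 258.96 + 607.2 = 1805.14
Index = 1858.62 / 1805.14 × 100 = 102.9627

103.0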